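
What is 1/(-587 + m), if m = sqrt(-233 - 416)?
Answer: -587/345218 - I*sqrt(649)/345218 ≈ -0.0017004 - 7.3795e-5*I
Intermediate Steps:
m = I*sqrt(649) (m = sqrt(-649) = I*sqrt(649) ≈ 25.475*I)
1/(-587 + m) = 1/(-587 + I*sqrt(649))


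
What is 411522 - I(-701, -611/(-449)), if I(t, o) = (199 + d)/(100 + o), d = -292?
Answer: 18728819499/45511 ≈ 4.1152e+5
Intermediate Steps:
I(t, o) = -93/(100 + o) (I(t, o) = (199 - 292)/(100 + o) = -93/(100 + o))
411522 - I(-701, -611/(-449)) = 411522 - (-93)/(100 - 611/(-449)) = 411522 - (-93)/(100 - 611*(-1/449)) = 411522 - (-93)/(100 + 611/449) = 411522 - (-93)/45511/449 = 411522 - (-93)*449/45511 = 411522 - 1*(-41757/45511) = 411522 + 41757/45511 = 18728819499/45511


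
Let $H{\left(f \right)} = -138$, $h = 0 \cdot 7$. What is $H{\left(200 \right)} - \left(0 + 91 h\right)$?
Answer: $-138$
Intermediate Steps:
$h = 0$
$H{\left(200 \right)} - \left(0 + 91 h\right) = -138 - \left(0 + 91 \cdot 0\right) = -138 - \left(0 + 0\right) = -138 - 0 = -138 + 0 = -138$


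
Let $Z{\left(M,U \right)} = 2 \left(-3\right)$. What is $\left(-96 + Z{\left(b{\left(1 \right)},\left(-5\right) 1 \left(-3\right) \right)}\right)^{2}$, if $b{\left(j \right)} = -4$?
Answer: $10404$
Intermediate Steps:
$Z{\left(M,U \right)} = -6$
$\left(-96 + Z{\left(b{\left(1 \right)},\left(-5\right) 1 \left(-3\right) \right)}\right)^{2} = \left(-96 - 6\right)^{2} = \left(-102\right)^{2} = 10404$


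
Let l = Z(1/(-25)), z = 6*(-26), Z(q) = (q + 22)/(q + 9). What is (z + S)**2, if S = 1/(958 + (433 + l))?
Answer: 2370961893490576/97427009689 ≈ 24336.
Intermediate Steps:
Z(q) = (22 + q)/(9 + q)
z = -156
l = 549/224 (l = (22 + 1/(-25))/(9 + 1/(-25)) = (22 - 1/25)/(9 - 1/25) = (549/25)/(224/25) = (25/224)*(549/25) = 549/224 ≈ 2.4509)
S = 224/312133 (S = 1/(958 + (433 + 549/224)) = 1/(958 + 97541/224) = 1/(312133/224) = 224/312133 ≈ 0.00071764)
(z + S)**2 = (-156 + 224/312133)**2 = (-48692524/312133)**2 = 2370961893490576/97427009689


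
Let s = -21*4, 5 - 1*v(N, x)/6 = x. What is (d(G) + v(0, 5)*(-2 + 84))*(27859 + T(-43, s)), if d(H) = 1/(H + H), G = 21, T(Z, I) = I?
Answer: 27775/42 ≈ 661.31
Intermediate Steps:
v(N, x) = 30 - 6*x
s = -84
d(H) = 1/(2*H)
(d(G) + v(0, 5)*(-2 + 84))*(27859 + T(-43, s)) = ((1/2)/21 + (30 - 6*5)*(-2 + 84))*(27859 - 84) = ((1/2)*(1/21) + (30 - 30)*82)*27775 = (1/42 + 0*82)*27775 = (1/42 + 0)*27775 = (1/42)*27775 = 27775/42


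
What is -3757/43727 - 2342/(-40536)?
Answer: -24942559/886258836 ≈ -0.028144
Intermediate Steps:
-3757/43727 - 2342/(-40536) = -3757*1/43727 - 2342*(-1/40536) = -3757/43727 + 1171/20268 = -24942559/886258836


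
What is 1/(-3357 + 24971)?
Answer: 1/21614 ≈ 4.6266e-5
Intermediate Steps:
1/(-3357 + 24971) = 1/21614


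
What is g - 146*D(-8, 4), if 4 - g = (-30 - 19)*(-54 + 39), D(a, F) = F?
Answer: -1315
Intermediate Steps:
g = -731 (g = 4 - (-30 - 19)*(-54 + 39) = 4 - (-49)*(-15) = 4 - 1*735 = 4 - 735 = -731)
g - 146*D(-8, 4) = -731 - 146*4 = -731 - 584 = -1315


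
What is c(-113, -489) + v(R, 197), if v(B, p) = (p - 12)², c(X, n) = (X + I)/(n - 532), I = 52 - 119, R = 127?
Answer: 34943905/1021 ≈ 34225.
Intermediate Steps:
I = -67
c(X, n) = (-67 + X)/(-532 + n) (c(X, n) = (X - 67)/(n - 532) = (-67 + X)/(-532 + n))
v(B, p) = (-12 + p)²
c(-113, -489) + v(R, 197) = (-67 - 113)/(-532 - 489) + (-12 + 197)² = -180/(-1021) + 185² = -1/1021*(-180) + 34225 = 180/1021 + 34225 = 34943905/1021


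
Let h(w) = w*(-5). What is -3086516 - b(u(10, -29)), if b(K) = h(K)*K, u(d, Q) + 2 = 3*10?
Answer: -3082596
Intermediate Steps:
h(w) = -5*w
u(d, Q) = 28 (u(d, Q) = -2 + 3*10 = -2 + 30 = 28)
b(K) = -5*K**2 (b(K) = (-5*K)*K = -5*K**2)
-3086516 - b(u(10, -29)) = -3086516 - (-5)*28**2 = -3086516 - (-5)*784 = -3086516 - 1*(-3920) = -3086516 + 3920 = -3082596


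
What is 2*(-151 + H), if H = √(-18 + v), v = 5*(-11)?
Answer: -302 + 2*I*√73 ≈ -302.0 + 17.088*I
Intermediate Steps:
v = -55
H = I*√73 (H = √(-18 - 55) = √(-73) = I*√73 ≈ 8.544*I)
2*(-151 + H) = 2*(-151 + I*√73) = -302 + 2*I*√73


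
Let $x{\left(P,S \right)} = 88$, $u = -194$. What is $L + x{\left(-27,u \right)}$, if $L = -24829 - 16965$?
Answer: $-41706$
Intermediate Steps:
$L = -41794$ ($L = -24829 - 16965 = -41794$)
$L + x{\left(-27,u \right)} = -41794 + 88 = -41706$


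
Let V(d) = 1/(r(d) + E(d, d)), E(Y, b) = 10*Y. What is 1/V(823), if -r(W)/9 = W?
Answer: 823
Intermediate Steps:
r(W) = -9*W
V(d) = 1/d (V(d) = 1/(-9*d + 10*d) = 1/d)
1/V(823) = 1/(1/823) = 823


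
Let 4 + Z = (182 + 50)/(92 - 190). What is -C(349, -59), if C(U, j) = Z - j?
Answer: -2579/49 ≈ -52.633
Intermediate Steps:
Z = -312/49 (Z = -4 + (182 + 50)/(92 - 190) = -4 + 232/(-98) = -4 + 232*(-1/98) = -4 - 116/49 = -312/49 ≈ -6.3673)
C(U, j) = -312/49 - j
-C(349, -59) = -(-312/49 - 1*(-59)) = -(-312/49 + 59) = -1*2579/49 = -2579/49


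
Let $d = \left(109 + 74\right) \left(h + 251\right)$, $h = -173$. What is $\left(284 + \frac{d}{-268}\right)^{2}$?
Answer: $\frac{955984561}{17956} \approx 53240.0$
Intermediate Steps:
$d = 14274$ ($d = \left(109 + 74\right) \left(-173 + 251\right) = 183 \cdot 78 = 14274$)
$\left(284 + \frac{d}{-268}\right)^{2} = \left(284 + \frac{14274}{-268}\right)^{2} = \left(284 + 14274 \left(- \frac{1}{268}\right)\right)^{2} = \left(284 - \frac{7137}{134}\right)^{2} = \left(\frac{30919}{134}\right)^{2} = \frac{955984561}{17956}$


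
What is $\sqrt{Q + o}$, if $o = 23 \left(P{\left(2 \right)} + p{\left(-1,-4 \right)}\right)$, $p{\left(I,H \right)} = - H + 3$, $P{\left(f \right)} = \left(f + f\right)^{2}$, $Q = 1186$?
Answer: $7 \sqrt{35} \approx 41.413$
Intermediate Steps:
$P{\left(f \right)} = 4 f^{2}$ ($P{\left(f \right)} = \left(2 f\right)^{2} = 4 f^{2}$)
$p{\left(I,H \right)} = 3 - H$
$o = 529$ ($o = 23 \left(4 \cdot 2^{2} + \left(3 - -4\right)\right) = 23 \left(4 \cdot 4 + \left(3 + 4\right)\right) = 23 \left(16 + 7\right) = 23 \cdot 23 = 529$)
$\sqrt{Q + o} = \sqrt{1186 + 529} = \sqrt{1715} = 7 \sqrt{35}$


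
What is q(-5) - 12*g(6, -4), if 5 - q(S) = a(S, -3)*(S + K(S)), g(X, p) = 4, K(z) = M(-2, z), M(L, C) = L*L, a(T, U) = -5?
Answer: -48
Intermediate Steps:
M(L, C) = L²
K(z) = 4 (K(z) = (-2)² = 4)
q(S) = 25 + 5*S (q(S) = 5 - (-5)*(S + 4) = 5 - (-5)*(4 + S) = 5 - (-20 - 5*S) = 5 + (20 + 5*S) = 25 + 5*S)
q(-5) - 12*g(6, -4) = (25 + 5*(-5)) - 12*4 = (25 - 25) - 48 = 0 - 48 = -48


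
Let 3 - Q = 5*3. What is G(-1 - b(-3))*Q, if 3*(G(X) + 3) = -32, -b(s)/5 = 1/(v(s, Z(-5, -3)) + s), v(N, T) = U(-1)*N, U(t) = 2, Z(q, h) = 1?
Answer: 164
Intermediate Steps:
Q = -12 (Q = 3 - 5*3 = 3 - 1*15 = 3 - 15 = -12)
v(N, T) = 2*N
b(s) = -5/(3*s) (b(s) = -5/(2*s + s) = -5*1/(3*s) = -5/(3*s))
G(X) = -41/3 (G(X) = -3 + (⅓)*(-32) = -3 - 32/3 = -41/3)
G(-1 - b(-3))*Q = -41/3*(-12) = 164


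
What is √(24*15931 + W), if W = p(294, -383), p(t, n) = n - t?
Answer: √381667 ≈ 617.79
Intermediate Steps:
W = -677 (W = -383 - 1*294 = -383 - 294 = -677)
√(24*15931 + W) = √(24*15931 - 677) = √(382344 - 677) = √381667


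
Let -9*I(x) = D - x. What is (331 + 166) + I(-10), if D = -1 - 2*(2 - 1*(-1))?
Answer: 1490/3 ≈ 496.67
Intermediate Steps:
D = -7 (D = -1 - 2*(2 + 1) = -1 - 2*3 = -1 - 6 = -7)
I(x) = 7/9 + x/9 (I(x) = -(-7 - x)/9 = 7/9 + x/9)
(331 + 166) + I(-10) = (331 + 166) + (7/9 + (1/9)*(-10)) = 497 + (7/9 - 10/9) = 497 - 1/3 = 1490/3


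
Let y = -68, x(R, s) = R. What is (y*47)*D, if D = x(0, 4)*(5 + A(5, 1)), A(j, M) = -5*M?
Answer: 0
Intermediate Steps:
D = 0 (D = 0*(5 - 5*1) = 0*(5 - 5) = 0*0 = 0)
(y*47)*D = -68*47*0 = -3196*0 = 0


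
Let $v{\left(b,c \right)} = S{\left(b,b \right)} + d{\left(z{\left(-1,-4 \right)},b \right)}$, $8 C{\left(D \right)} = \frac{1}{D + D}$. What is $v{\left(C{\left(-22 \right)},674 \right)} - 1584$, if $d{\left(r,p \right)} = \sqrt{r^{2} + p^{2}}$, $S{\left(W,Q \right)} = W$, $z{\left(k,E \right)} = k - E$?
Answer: $- \frac{557569}{352} + \frac{\sqrt{1115137}}{352} \approx -1581.0$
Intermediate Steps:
$C{\left(D \right)} = \frac{1}{16 D}$ ($C{\left(D \right)} = \frac{1}{8 \left(D + D\right)} = \frac{1}{8 \cdot 2 D} = \frac{\frac{1}{2} \frac{1}{D}}{8} = \frac{1}{16 D}$)
$d{\left(r,p \right)} = \sqrt{p^{2} + r^{2}}$
$v{\left(b,c \right)} = b + \sqrt{9 + b^{2}}$ ($v{\left(b,c \right)} = b + \sqrt{b^{2} + \left(-1 - -4\right)^{2}} = b + \sqrt{b^{2} + \left(-1 + 4\right)^{2}} = b + \sqrt{b^{2} + 3^{2}} = b + \sqrt{b^{2} + 9} = b + \sqrt{9 + b^{2}}$)
$v{\left(C{\left(-22 \right)},674 \right)} - 1584 = \left(\frac{1}{16 \left(-22\right)} + \sqrt{9 + \left(\frac{1}{16 \left(-22\right)}\right)^{2}}\right) - 1584 = \left(\frac{1}{16} \left(- \frac{1}{22}\right) + \sqrt{9 + \left(\frac{1}{16} \left(- \frac{1}{22}\right)\right)^{2}}\right) - 1584 = \left(- \frac{1}{352} + \sqrt{9 + \left(- \frac{1}{352}\right)^{2}}\right) - 1584 = \left(- \frac{1}{352} + \sqrt{9 + \frac{1}{123904}}\right) - 1584 = \left(- \frac{1}{352} + \sqrt{\frac{1115137}{123904}}\right) - 1584 = \left(- \frac{1}{352} + \frac{\sqrt{1115137}}{352}\right) - 1584 = - \frac{557569}{352} + \frac{\sqrt{1115137}}{352}$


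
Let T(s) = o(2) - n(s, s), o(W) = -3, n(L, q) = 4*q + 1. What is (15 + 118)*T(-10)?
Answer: 4788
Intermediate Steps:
n(L, q) = 1 + 4*q
T(s) = -4 - 4*s (T(s) = -3 - (1 + 4*s) = -3 + (-1 - 4*s) = -4 - 4*s)
(15 + 118)*T(-10) = (15 + 118)*(-4 - 4*(-10)) = 133*(-4 + 40) = 133*36 = 4788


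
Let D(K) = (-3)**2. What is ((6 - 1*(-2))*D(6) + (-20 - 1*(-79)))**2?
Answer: 17161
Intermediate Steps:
D(K) = 9
((6 - 1*(-2))*D(6) + (-20 - 1*(-79)))**2 = ((6 - 1*(-2))*9 + (-20 - 1*(-79)))**2 = ((6 + 2)*9 + (-20 + 79))**2 = (8*9 + 59)**2 = (72 + 59)**2 = 131**2 = 17161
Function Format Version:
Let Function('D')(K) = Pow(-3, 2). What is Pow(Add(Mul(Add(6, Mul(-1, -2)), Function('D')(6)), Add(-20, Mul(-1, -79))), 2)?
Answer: 17161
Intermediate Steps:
Function('D')(K) = 9
Pow(Add(Mul(Add(6, Mul(-1, -2)), Function('D')(6)), Add(-20, Mul(-1, -79))), 2) = Pow(Add(Mul(Add(6, Mul(-1, -2)), 9), Add(-20, Mul(-1, -79))), 2) = Pow(Add(Mul(Add(6, 2), 9), Add(-20, 79)), 2) = Pow(Add(Mul(8, 9), 59), 2) = Pow(Add(72, 59), 2) = Pow(131, 2) = 17161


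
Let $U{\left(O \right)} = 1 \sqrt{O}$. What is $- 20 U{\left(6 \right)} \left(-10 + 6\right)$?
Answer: $80 \sqrt{6} \approx 195.96$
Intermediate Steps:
$U{\left(O \right)} = \sqrt{O}$
$- 20 U{\left(6 \right)} \left(-10 + 6\right) = - 20 \sqrt{6} \left(-10 + 6\right) = - 20 \sqrt{6} \left(-4\right) = 80 \sqrt{6}$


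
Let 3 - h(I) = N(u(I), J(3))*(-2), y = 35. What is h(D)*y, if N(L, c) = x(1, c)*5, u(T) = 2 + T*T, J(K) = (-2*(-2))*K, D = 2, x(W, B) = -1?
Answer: -245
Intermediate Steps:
J(K) = 4*K
u(T) = 2 + T²
N(L, c) = -5 (N(L, c) = -1*5 = -5)
h(I) = -7 (h(I) = 3 - (-5)*(-2) = 3 - 1*10 = 3 - 10 = -7)
h(D)*y = -7*35 = -245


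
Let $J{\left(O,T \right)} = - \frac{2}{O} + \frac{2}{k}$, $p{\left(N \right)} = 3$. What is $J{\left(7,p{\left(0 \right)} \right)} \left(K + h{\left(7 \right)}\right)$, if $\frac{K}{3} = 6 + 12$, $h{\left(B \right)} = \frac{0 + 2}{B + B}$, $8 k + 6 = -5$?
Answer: $- \frac{50786}{539} \approx -94.223$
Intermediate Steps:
$k = - \frac{11}{8}$ ($k = - \frac{3}{4} + \frac{1}{8} \left(-5\right) = - \frac{3}{4} - \frac{5}{8} = - \frac{11}{8} \approx -1.375$)
$h{\left(B \right)} = \frac{1}{B}$ ($h{\left(B \right)} = \frac{2}{2 B} = 2 \frac{1}{2 B} = \frac{1}{B}$)
$J{\left(O,T \right)} = - \frac{16}{11} - \frac{2}{O}$ ($J{\left(O,T \right)} = - \frac{2}{O} + \frac{2}{- \frac{11}{8}} = - \frac{2}{O} + 2 \left(- \frac{8}{11}\right) = - \frac{2}{O} - \frac{16}{11} = - \frac{16}{11} - \frac{2}{O}$)
$K = 54$ ($K = 3 \left(6 + 12\right) = 3 \cdot 18 = 54$)
$J{\left(7,p{\left(0 \right)} \right)} \left(K + h{\left(7 \right)}\right) = \left(- \frac{16}{11} - \frac{2}{7}\right) \left(54 + \frac{1}{7}\right) = \left(- \frac{16}{11} - \frac{2}{7}\right) \frac{379}{7} = \left(- \frac{134}{77}\right) \frac{379}{7} = - \frac{50786}{539}$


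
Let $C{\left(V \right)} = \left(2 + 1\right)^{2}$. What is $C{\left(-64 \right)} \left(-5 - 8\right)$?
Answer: $-117$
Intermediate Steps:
$C{\left(V \right)} = 9$ ($C{\left(V \right)} = 3^{2} = 9$)
$C{\left(-64 \right)} \left(-5 - 8\right) = 9 \left(-5 - 8\right) = 9 \left(-13\right) = -117$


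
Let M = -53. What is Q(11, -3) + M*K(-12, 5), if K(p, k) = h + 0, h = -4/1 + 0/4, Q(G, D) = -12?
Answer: 200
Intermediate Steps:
h = -4 (h = -4*1 + 0*(¼) = -4 + 0 = -4)
K(p, k) = -4 (K(p, k) = -4 + 0 = -4)
Q(11, -3) + M*K(-12, 5) = -12 - 53*(-4) = -12 + 212 = 200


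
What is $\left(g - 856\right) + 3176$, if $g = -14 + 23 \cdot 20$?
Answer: $2766$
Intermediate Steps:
$g = 446$ ($g = -14 + 460 = 446$)
$\left(g - 856\right) + 3176 = \left(446 - 856\right) + 3176 = -410 + 3176 = 2766$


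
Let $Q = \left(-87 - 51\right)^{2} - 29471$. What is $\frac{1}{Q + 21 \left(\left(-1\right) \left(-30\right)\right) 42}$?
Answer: $\frac{1}{16033} \approx 6.2371 \cdot 10^{-5}$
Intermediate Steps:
$Q = -10427$ ($Q = \left(-138\right)^{2} - 29471 = 19044 - 29471 = -10427$)
$\frac{1}{Q + 21 \left(\left(-1\right) \left(-30\right)\right) 42} = \frac{1}{-10427 + 21 \left(\left(-1\right) \left(-30\right)\right) 42} = \frac{1}{-10427 + 21 \cdot 30 \cdot 42} = \frac{1}{-10427 + 630 \cdot 42} = \frac{1}{-10427 + 26460} = \frac{1}{16033}$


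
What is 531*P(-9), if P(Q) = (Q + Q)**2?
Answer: 172044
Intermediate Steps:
P(Q) = 4*Q**2 (P(Q) = (2*Q)**2 = 4*Q**2)
531*P(-9) = 531*(4*(-9)**2) = 531*(4*81) = 531*324 = 172044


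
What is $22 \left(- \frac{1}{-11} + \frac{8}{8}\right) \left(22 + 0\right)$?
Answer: $528$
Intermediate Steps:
$22 \left(- \frac{1}{-11} + \frac{8}{8}\right) \left(22 + 0\right) = 22 \left(\left(-1\right) \left(- \frac{1}{11}\right) + 8 \cdot \frac{1}{8}\right) 22 = 22 \left(\frac{1}{11} + 1\right) 22 = 22 \cdot \frac{12}{11} \cdot 22 = 24 \cdot 22 = 528$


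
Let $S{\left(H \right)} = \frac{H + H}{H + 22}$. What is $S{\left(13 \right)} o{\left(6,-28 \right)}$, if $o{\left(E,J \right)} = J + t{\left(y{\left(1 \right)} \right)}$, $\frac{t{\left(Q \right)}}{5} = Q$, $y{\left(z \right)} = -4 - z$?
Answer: $- \frac{1378}{35} \approx -39.371$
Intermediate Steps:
$S{\left(H \right)} = \frac{2 H}{22 + H}$
$t{\left(Q \right)} = 5 Q$
$o{\left(E,J \right)} = -25 + J$ ($o{\left(E,J \right)} = J + 5 \left(-4 - 1\right) = J + 5 \left(-5\right) = J - 25 = -25 + J$)
$S{\left(13 \right)} o{\left(6,-28 \right)} = 2 \cdot 13 \frac{1}{22 + 13} \left(-25 - 28\right) = 2 \cdot 13 \cdot \frac{1}{35} \left(-53\right) = \frac{26}{35} \left(-53\right) = - \frac{1378}{35}$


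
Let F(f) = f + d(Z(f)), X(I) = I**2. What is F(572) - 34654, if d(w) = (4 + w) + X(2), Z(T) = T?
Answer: -33502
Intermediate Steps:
d(w) = 8 + w (d(w) = (4 + w) + 2**2 = (4 + w) + 4 = 8 + w)
F(f) = 8 + 2*f (F(f) = f + (8 + f) = 8 + 2*f)
F(572) - 34654 = (8 + 2*572) - 34654 = (8 + 1144) - 34654 = 1152 - 34654 = -33502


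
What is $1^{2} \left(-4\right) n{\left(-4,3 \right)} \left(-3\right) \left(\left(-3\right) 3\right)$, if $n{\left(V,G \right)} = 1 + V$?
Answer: $324$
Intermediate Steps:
$1^{2} \left(-4\right) n{\left(-4,3 \right)} \left(-3\right) \left(\left(-3\right) 3\right) = 1^{2} \left(-4\right) \left(1 - 4\right) \left(-3\right) \left(\left(-3\right) 3\right) = 1 \left(-4\right) \left(-3\right) \left(-3\right) \left(-9\right) = - 4 \cdot 9 \left(-9\right) = \left(-4\right) \left(-81\right) = 324$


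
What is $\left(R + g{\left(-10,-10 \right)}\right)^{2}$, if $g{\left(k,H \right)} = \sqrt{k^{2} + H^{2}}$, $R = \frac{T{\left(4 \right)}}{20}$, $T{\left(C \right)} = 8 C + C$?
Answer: $\frac{5081}{25} + 36 \sqrt{2} \approx 254.15$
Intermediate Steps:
$T{\left(C \right)} = 9 C$
$R = \frac{9}{5}$ ($R = \frac{9 \cdot 4}{20} = 36 \cdot \frac{1}{20} = \frac{9}{5} \approx 1.8$)
$g{\left(k,H \right)} = \sqrt{H^{2} + k^{2}}$
$\left(R + g{\left(-10,-10 \right)}\right)^{2} = \left(\frac{9}{5} + \sqrt{\left(-10\right)^{2} + \left(-10\right)^{2}}\right)^{2} = \left(\frac{9}{5} + \sqrt{100 + 100}\right)^{2} = \left(\frac{9}{5} + \sqrt{200}\right)^{2} = \left(\frac{9}{5} + 10 \sqrt{2}\right)^{2}$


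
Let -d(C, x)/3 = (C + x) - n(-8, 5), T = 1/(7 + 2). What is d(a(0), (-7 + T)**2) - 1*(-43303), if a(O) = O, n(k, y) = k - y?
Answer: 1164284/27 ≈ 43122.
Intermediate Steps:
T = 1/9 ≈ 0.11111
d(C, x) = -39 - 3*C - 3*x (d(C, x) = -3*((C + x) - (-8 - 1*5)) = -3*((C + x) - (-8 - 5)) = -3*((C + x) - 1*(-13)) = -3*((C + x) + 13) = -3*(13 + C + x) = -39 - 3*C - 3*x)
d(a(0), (-7 + T)**2) - 1*(-43303) = (-39 - 3*0 - 3*(-7 + 1/9)**2) - 1*(-43303) = (-39 + 0 - 3*(-62/9)**2) + 43303 = (-39 + 0 - 3*3844/81) + 43303 = (-39 + 0 - 3844/27) + 43303 = -4897/27 + 43303 = 1164284/27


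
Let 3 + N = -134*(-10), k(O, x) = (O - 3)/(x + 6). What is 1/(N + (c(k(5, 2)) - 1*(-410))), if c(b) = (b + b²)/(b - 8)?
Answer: 124/216623 ≈ 0.00057242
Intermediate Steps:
k(O, x) = (-3 + O)/(6 + x)
c(b) = (b + b²)/(-8 + b)
N = 1337 (N = -3 - 134*(-10) = -3 + 1340 = 1337)
1/(N + (c(k(5, 2)) - 1*(-410))) = 1/(1337 + (((-3 + 5)/(6 + 2))*(1 + (-3 + 5)/(6 + 2))/(-8 + (-3 + 5)/(6 + 2)) - 1*(-410))) = 1/(1337 + ((2/8)*(1 + 2/8)/(-8 + 2/8) + 410)) = 1/(1337 + (((⅛)*2)*(1 + (⅛)*2)/(-8 + (⅛)*2) + 410)) = 1/(1337 + ((1 + ¼)/(4*(-8 + ¼)) + 410)) = 1/(1337 + ((¼)*(5/4)/(-31/4) + 410)) = 1/(1337 + ((¼)*(-4/31)*(5/4) + 410)) = 1/(1337 + (-5/124 + 410)) = 1/(1337 + 50835/124) = 1/(216623/124) = 124/216623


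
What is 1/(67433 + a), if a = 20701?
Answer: 1/88134 ≈ 1.1346e-5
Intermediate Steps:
1/(67433 + a) = 1/(67433 + 20701) = 1/88134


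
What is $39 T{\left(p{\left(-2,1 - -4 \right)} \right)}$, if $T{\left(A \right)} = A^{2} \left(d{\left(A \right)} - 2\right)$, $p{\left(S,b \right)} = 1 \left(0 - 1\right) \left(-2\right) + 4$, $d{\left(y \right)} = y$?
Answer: $5616$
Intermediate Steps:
$p{\left(S,b \right)} = 6$ ($p{\left(S,b \right)} = 1 \left(-1\right) \left(-2\right) + 4 = \left(-1\right) \left(-2\right) + 4 = 2 + 4 = 6$)
$T{\left(A \right)} = A^{2} \left(-2 + A\right)$ ($T{\left(A \right)} = A^{2} \left(A - 2\right) = A^{2} \left(-2 + A\right)$)
$39 T{\left(p{\left(-2,1 - -4 \right)} \right)} = 39 \cdot 6^{2} \left(-2 + 6\right) = 39 \cdot 36 \cdot 4 = 39 \cdot 144 = 5616$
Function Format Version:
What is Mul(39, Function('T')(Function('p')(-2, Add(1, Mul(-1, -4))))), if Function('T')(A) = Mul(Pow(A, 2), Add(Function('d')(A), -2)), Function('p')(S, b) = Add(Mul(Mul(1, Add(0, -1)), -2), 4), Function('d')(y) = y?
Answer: 5616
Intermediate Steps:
Function('p')(S, b) = 6 (Function('p')(S, b) = Add(Mul(Mul(1, -1), -2), 4) = Add(Mul(-1, -2), 4) = Add(2, 4) = 6)
Function('T')(A) = Mul(Pow(A, 2), Add(-2, A)) (Function('T')(A) = Mul(Pow(A, 2), Add(A, -2)) = Mul(Pow(A, 2), Add(-2, A)))
Mul(39, Function('T')(Function('p')(-2, Add(1, Mul(-1, -4))))) = Mul(39, Mul(Pow(6, 2), Add(-2, 6))) = Mul(39, Mul(36, 4)) = Mul(39, 144) = 5616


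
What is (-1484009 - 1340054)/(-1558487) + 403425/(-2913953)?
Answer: 1085779176152/648765409873 ≈ 1.6736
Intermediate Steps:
(-1484009 - 1340054)/(-1558487) + 403425/(-2913953) = -2824063*(-1/1558487) + 403425*(-1/2913953) = 2824063/1558487 - 403425/2913953 = 1085779176152/648765409873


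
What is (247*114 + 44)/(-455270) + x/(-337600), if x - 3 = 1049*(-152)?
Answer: 1261390599/3073983040 ≈ 0.41034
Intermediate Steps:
x = -159445 (x = 3 + 1049*(-152) = 3 - 159448 = -159445)
(247*114 + 44)/(-455270) + x/(-337600) = (247*114 + 44)/(-455270) - 159445/(-337600) = (28158 + 44)*(-1/455270) - 159445*(-1/337600) = 28202*(-1/455270) + 31889/67520 = -14101/227635 + 31889/67520 = 1261390599/3073983040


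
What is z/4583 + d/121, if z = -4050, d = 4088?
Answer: 18245254/554543 ≈ 32.901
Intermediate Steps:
z/4583 + d/121 = -4050/4583 + 4088/121 = 18245254/554543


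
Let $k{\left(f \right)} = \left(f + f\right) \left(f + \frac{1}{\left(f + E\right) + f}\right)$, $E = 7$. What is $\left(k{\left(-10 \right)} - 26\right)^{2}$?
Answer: $\frac{5207524}{169} \approx 30814.0$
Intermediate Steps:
$k{\left(f \right)} = 2 f \left(f + \frac{1}{7 + 2 f}\right)$ ($k{\left(f \right)} = \left(f + f\right) \left(f + \frac{1}{\left(f + 7\right) + f}\right) = 2 f \left(f + \frac{1}{\left(7 + f\right) + f}\right) = 2 f \left(f + \frac{1}{7 + 2 f}\right)$)
$\left(k{\left(-10 \right)} - 26\right)^{2} = \left(2 \left(-10\right) \frac{1}{7 + 2 \left(-10\right)} \left(1 + 2 \left(-10\right)^{2} + 7 \left(-10\right)\right) - 26\right)^{2} = \left(2 \left(-10\right) \frac{1}{7 - 20} \left(1 + 2 \cdot 100 - 70\right) - 26\right)^{2} = \left(2 \left(-10\right) \frac{1}{-13} \left(1 + 200 - 70\right) - 26\right)^{2} = \left(2 \left(-10\right) \left(- \frac{1}{13}\right) 131 - 26\right)^{2} = \left(\frac{2620}{13} - 26\right)^{2} = \left(\frac{2282}{13}\right)^{2} = \frac{5207524}{169}$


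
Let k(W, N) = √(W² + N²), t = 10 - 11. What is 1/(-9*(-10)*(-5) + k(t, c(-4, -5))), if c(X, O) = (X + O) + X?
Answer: -45/20233 - √170/202330 ≈ -0.0022885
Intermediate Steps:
c(X, O) = O + 2*X (c(X, O) = (O + X) + X = O + 2*X)
t = -1
k(W, N) = √(N² + W²)
1/(-9*(-10)*(-5) + k(t, c(-4, -5))) = 1/(-9*(-10)*(-5) + √((-5 + 2*(-4))² + (-1)²)) = 1/(90*(-5) + √((-5 - 8)² + 1)) = 1/(-450 + √((-13)² + 1)) = 1/(-450 + √(169 + 1)) = 1/(-450 + √170)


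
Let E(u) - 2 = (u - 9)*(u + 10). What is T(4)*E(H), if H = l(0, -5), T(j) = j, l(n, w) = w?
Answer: -272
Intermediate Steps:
H = -5
E(u) = 2 + (-9 + u)*(10 + u) (E(u) = 2 + (u - 9)*(u + 10) = 2 + (-9 + u)*(10 + u))
T(4)*E(H) = 4*(-88 - 5 + (-5)²) = 4*(-88 - 5 + 25) = 4*(-68) = -272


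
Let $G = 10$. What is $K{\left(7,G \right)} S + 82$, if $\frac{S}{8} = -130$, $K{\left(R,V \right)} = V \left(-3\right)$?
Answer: $31282$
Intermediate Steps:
$K{\left(R,V \right)} = - 3 V$
$S = -1040$ ($S = 8 \left(-130\right) = -1040$)
$K{\left(7,G \right)} S + 82 = \left(-3\right) 10 \left(-1040\right) + 82 = \left(-30\right) \left(-1040\right) + 82 = 31200 + 82 = 31282$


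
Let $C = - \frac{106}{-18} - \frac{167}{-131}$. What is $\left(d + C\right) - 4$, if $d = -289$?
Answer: $- \frac{337001}{1179} \approx -285.84$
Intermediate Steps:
$C = \frac{8446}{1179}$ ($C = \left(-106\right) \left(- \frac{1}{18}\right) - - \frac{167}{131} = \frac{53}{9} + \frac{167}{131} = \frac{8446}{1179} \approx 7.1637$)
$\left(d + C\right) - 4 = \left(-289 + \frac{8446}{1179}\right) - 4 = - \frac{332285}{1179} - 4 = - \frac{337001}{1179}$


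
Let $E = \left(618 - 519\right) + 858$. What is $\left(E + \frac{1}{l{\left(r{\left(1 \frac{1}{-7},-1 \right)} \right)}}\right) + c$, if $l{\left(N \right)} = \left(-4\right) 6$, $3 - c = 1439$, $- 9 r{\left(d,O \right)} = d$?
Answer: $- \frac{11497}{24} \approx -479.04$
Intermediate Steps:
$r{\left(d,O \right)} = - \frac{d}{9}$
$c = -1436$ ($c = 3 - 1439 = -1436$)
$l{\left(N \right)} = -24$
$E = 957$ ($E = 99 + 858 = 957$)
$\left(E + \frac{1}{l{\left(r{\left(1 \frac{1}{-7},-1 \right)} \right)}}\right) + c = \left(957 + \frac{1}{-24}\right) - 1436 = \left(957 - \frac{1}{24}\right) - 1436 = \frac{22967}{24} - 1436 = - \frac{11497}{24}$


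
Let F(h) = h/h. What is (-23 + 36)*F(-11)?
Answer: 13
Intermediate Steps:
F(h) = 1
(-23 + 36)*F(-11) = (-23 + 36)*1 = 13*1 = 13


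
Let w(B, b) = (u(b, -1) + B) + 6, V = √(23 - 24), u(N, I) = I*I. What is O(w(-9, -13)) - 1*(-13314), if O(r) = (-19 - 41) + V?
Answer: 13254 + I ≈ 13254.0 + 1.0*I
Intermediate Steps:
u(N, I) = I²
V = I (V = √(-1) = I ≈ 1.0*I)
w(B, b) = 7 + B (w(B, b) = ((-1)² + B) + 6 = (1 + B) + 6 = 7 + B)
O(r) = -60 + I (O(r) = (-19 - 41) + I = -60 + I)
O(w(-9, -13)) - 1*(-13314) = (-60 + I) - 1*(-13314) = (-60 + I) + 13314 = 13254 + I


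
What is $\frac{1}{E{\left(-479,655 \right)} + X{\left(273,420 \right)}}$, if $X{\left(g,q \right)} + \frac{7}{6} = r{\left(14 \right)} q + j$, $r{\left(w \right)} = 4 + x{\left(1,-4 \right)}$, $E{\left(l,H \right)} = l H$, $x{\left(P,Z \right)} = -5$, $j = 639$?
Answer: $- \frac{6}{1881163} \approx -3.1895 \cdot 10^{-6}$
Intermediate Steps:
$E{\left(l,H \right)} = H l$
$r{\left(w \right)} = -1$ ($r{\left(w \right)} = 4 - 5 = -1$)
$X{\left(g,q \right)} = \frac{3827}{6} - q$ ($X{\left(g,q \right)} = - \frac{7}{6} - \left(-639 + q\right) = \frac{3827}{6} - q$)
$\frac{1}{E{\left(-479,655 \right)} + X{\left(273,420 \right)}} = \frac{1}{655 \left(-479\right) + \left(\frac{3827}{6} - 420\right)} = \frac{1}{-313745 + \left(\frac{3827}{6} - 420\right)} = \frac{1}{-313745 + \frac{1307}{6}} = \frac{1}{- \frac{1881163}{6}} = - \frac{6}{1881163}$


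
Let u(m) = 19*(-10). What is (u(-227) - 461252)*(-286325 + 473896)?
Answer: -86553137382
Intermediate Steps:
u(m) = -190
(u(-227) - 461252)*(-286325 + 473896) = (-190 - 461252)*(-286325 + 473896) = -461442*187571 = -86553137382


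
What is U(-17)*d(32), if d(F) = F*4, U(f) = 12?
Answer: 1536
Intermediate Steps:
d(F) = 4*F
U(-17)*d(32) = 12*(4*32) = 12*128 = 1536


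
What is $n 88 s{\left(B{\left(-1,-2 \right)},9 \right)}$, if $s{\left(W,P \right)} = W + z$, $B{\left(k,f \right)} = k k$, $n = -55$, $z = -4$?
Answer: $14520$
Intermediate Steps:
$B{\left(k,f \right)} = k^{2}$
$s{\left(W,P \right)} = -4 + W$ ($s{\left(W,P \right)} = W - 4 = -4 + W$)
$n 88 s{\left(B{\left(-1,-2 \right)},9 \right)} = \left(-55\right) 88 \left(-4 + \left(-1\right)^{2}\right) = - 4840 \left(-4 + 1\right) = \left(-4840\right) \left(-3\right) = 14520$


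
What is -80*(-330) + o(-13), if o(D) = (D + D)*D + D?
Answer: 26725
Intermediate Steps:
o(D) = D + 2*D² (o(D) = (2*D)*D + D = 2*D² + D = D + 2*D²)
-80*(-330) + o(-13) = -80*(-330) - 13*(1 + 2*(-13)) = 26400 - 13*(1 - 26) = 26400 - 13*(-25) = 26400 + 325 = 26725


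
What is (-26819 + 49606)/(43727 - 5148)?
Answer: 22787/38579 ≈ 0.59066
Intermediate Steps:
(-26819 + 49606)/(43727 - 5148) = 22787/38579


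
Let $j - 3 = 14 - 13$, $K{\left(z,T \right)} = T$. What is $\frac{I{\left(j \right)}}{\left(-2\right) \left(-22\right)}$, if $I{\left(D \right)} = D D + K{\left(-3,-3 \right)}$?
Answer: $\frac{13}{44} \approx 0.29545$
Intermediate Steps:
$j = 4$ ($j = 3 + \left(14 - 13\right) = 3 + 1 = 4$)
$I{\left(D \right)} = -3 + D^{2}$ ($I{\left(D \right)} = D D - 3 = D^{2} - 3 = -3 + D^{2}$)
$\frac{I{\left(j \right)}}{\left(-2\right) \left(-22\right)} = \frac{-3 + 4^{2}}{\left(-2\right) \left(-22\right)} = \frac{-3 + 16}{44} = 13 \cdot \frac{1}{44} = \frac{13}{44}$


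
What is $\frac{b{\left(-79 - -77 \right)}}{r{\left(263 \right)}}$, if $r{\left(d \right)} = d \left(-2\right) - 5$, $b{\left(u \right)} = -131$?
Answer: $\frac{131}{531} \approx 0.2467$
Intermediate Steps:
$r{\left(d \right)} = -5 - 2 d$ ($r{\left(d \right)} = - 2 d - 5 = -5 - 2 d$)
$\frac{b{\left(-79 - -77 \right)}}{r{\left(263 \right)}} = - \frac{131}{-5 - 526} = - \frac{131}{-531} = \left(-131\right) \left(- \frac{1}{531}\right) = \frac{131}{531}$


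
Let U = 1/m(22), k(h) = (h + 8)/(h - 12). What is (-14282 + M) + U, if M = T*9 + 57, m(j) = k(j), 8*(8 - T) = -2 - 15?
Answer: -339205/24 ≈ -14134.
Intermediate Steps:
T = 81/8 (T = 8 - (-2 - 15)/8 = 8 - 1/8*(-17) = 8 + 17/8 = 81/8 ≈ 10.125)
k(h) = (8 + h)/(-12 + h)
m(j) = (8 + j)/(-12 + j)
M = 1185/8 (M = (81/8)*9 + 57 = 729/8 + 57 = 1185/8 ≈ 148.13)
U = 1/3 (U = 1/((8 + 22)/(-12 + 22)) = 1/(30/10) = 1/((1/10)*30) = 1/3 ≈ 0.33333)
(-14282 + M) + U = (-14282 + 1185/8) + 1/3 = -113071/8 + 1/3 = -339205/24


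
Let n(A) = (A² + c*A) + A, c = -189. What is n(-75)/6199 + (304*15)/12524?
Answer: 68825835/19409069 ≈ 3.5461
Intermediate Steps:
n(A) = A² - 188*A (n(A) = (A² - 189*A) + A = A² - 188*A)
n(-75)/6199 + (304*15)/12524 = -75*(-188 - 75)/6199 + (304*15)/12524 = -75*(-263)*(1/6199) + 4560*(1/12524) = 19725*(1/6199) + 1140/3131 = 19725/6199 + 1140/3131 = 68825835/19409069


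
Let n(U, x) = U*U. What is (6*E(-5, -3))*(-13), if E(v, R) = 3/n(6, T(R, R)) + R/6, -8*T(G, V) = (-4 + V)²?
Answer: 65/2 ≈ 32.500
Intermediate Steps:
T(G, V) = -(-4 + V)²/8
n(U, x) = U²
E(v, R) = 1/12 + R/6 (E(v, R) = 3/(6²) + R/6 = 3/36 + R*(⅙) = 3*(1/36) + R/6 = 1/12 + R/6)
(6*E(-5, -3))*(-13) = (6*(1/12 + (⅙)*(-3)))*(-13) = (6*(1/12 - ½))*(-13) = (6*(-5/12))*(-13) = -5/2*(-13) = 65/2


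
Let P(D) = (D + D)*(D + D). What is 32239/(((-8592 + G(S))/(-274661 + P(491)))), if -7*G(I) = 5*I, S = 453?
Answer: -155638318199/62409 ≈ -2.4938e+6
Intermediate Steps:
G(I) = -5*I/7
P(D) = 4*D² (P(D) = (2*D)*(2*D) = 4*D²)
32239/(((-8592 + G(S))/(-274661 + P(491)))) = 32239/(((-8592 - 5/7*453)/(-274661 + 4*491²))) = 32239/(((-8592 - 2265/7)/(-274661 + 4*241081))) = 32239/((-62409/(7*(-274661 + 964324)))) = 32239/((-62409/7/689663)) = 32239/((-62409/7*1/689663)) = 32239/(-62409/4827641) = 32239*(-4827641/62409) = -155638318199/62409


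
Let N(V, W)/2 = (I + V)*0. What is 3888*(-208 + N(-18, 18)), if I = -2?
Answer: -808704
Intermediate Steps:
N(V, W) = 0 (N(V, W) = 2*((-2 + V)*0) = 2*0 = 0)
3888*(-208 + N(-18, 18)) = 3888*(-208 + 0) = 3888*(-208) = -808704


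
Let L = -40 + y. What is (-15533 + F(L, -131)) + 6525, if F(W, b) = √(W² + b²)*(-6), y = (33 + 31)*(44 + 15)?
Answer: -9008 - 6*√13974857 ≈ -31438.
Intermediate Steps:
y = 3776 (y = 64*59 = 3776)
L = 3736 (L = -40 + 3776 = 3736)
F(W, b) = -6*√(W² + b²)
(-15533 + F(L, -131)) + 6525 = (-15533 - 6*√(3736² + (-131)²)) + 6525 = (-15533 - 6*√(13957696 + 17161)) + 6525 = (-15533 - 6*√13974857) + 6525 = -9008 - 6*√13974857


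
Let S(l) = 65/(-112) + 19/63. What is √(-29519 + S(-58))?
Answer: I*√208288031/84 ≈ 171.81*I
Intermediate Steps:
S(l) = -281/1008 (S(l) = 65*(-1/112) + 19*(1/63) = -65/112 + 19/63 = -281/1008)
√(-29519 + S(-58)) = √(-29519 - 281/1008) = √(-29755433/1008) = I*√208288031/84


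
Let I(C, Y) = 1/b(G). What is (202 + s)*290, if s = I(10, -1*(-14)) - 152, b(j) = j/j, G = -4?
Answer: 14790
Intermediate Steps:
b(j) = 1
I(C, Y) = 1 (I(C, Y) = 1/1 = 1)
s = -151 (s = 1 - 152 = -151)
(202 + s)*290 = (202 - 151)*290 = 51*290 = 14790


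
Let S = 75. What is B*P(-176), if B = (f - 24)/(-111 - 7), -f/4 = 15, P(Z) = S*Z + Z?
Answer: -561792/59 ≈ -9521.9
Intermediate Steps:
P(Z) = 76*Z (P(Z) = 75*Z + Z = 76*Z)
f = -60 (f = -4*15 = -60)
B = 42/59 (B = (-60 - 24)/(-111 - 7) = -84/(-118) = -84*(-1/118) = 42/59 ≈ 0.71186)
B*P(-176) = 42*(76*(-176))/59 = (42/59)*(-13376) = -561792/59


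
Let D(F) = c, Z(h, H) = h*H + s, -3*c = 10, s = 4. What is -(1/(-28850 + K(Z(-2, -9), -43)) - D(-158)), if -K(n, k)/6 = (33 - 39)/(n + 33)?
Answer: -15866975/4760142 ≈ -3.3333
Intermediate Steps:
c = -10/3 (c = -⅓*10 = -10/3 ≈ -3.3333)
Z(h, H) = 4 + H*h (Z(h, H) = h*H + 4 = H*h + 4 = 4 + H*h)
K(n, k) = 36/(33 + n) (K(n, k) = -6*(33 - 39)/(n + 33) = -(-36)/(33 + n) = 36/(33 + n))
D(F) = -10/3
-(1/(-28850 + K(Z(-2, -9), -43)) - D(-158)) = -(1/(-28850 + 36/(33 + (4 - 9*(-2)))) - 1*(-10/3)) = -(1/(-28850 + 36/(33 + (4 + 18))) + 10/3) = -(1/(-28850 + 36/(33 + 22)) + 10/3) = -(1/(-28850 + 36/55) + 10/3) = -(1/(-1586714/55) + 10/3) = -(-55/1586714 + 10/3) = -1*15866975/4760142 = -15866975/4760142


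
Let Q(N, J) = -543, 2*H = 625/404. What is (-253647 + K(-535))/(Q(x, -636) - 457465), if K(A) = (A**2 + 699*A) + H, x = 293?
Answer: 275840071/370070464 ≈ 0.74537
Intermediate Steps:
H = 625/808 (H = (625/404)/2 = (625*(1/404))/2 = (1/2)*(625/404) = 625/808 ≈ 0.77351)
K(A) = 625/808 + A**2 + 699*A (K(A) = (A**2 + 699*A) + 625/808 = 625/808 + A**2 + 699*A)
(-253647 + K(-535))/(Q(x, -636) - 457465) = (-253647 + (625/808 + (-535)**2 + 699*(-535)))/(-543 - 457465) = (-253647 + (625/808 + 286225 - 373965))/(-458008) = (-253647 - 70893295/808)*(-1/458008) = -275840071/808*(-1/458008) = 275840071/370070464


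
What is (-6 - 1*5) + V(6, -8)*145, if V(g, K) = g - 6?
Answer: -11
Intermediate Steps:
V(g, K) = -6 + g
(-6 - 1*5) + V(6, -8)*145 = (-6 - 1*5) + (-6 + 6)*145 = (-6 - 5) + 0*145 = -11 + 0 = -11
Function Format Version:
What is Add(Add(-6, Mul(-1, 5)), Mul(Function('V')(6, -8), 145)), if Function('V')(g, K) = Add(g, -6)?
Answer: -11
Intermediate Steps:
Function('V')(g, K) = Add(-6, g)
Add(Add(-6, Mul(-1, 5)), Mul(Function('V')(6, -8), 145)) = Add(Add(-6, Mul(-1, 5)), Mul(Add(-6, 6), 145)) = Add(Add(-6, -5), Mul(0, 145)) = Add(-11, 0) = -11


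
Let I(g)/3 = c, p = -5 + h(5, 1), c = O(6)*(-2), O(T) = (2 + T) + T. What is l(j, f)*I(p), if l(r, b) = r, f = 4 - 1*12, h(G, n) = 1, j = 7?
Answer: -588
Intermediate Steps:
f = -8 (f = 4 - 12 = -8)
O(T) = 2 + 2*T
c = -28 (c = (2 + 2*6)*(-2) = (2 + 12)*(-2) = 14*(-2) = -28)
p = -4 (p = -5 + 1 = -4)
I(g) = -84 (I(g) = 3*(-28) = -84)
l(j, f)*I(p) = 7*(-84) = -588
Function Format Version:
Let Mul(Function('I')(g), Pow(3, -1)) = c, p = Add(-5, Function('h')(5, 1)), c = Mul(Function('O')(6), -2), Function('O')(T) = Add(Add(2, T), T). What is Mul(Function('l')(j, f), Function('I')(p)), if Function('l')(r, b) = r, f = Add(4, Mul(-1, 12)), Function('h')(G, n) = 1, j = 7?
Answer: -588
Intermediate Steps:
f = -8 (f = Add(4, -12) = -8)
Function('O')(T) = Add(2, Mul(2, T))
c = -28 (c = Mul(Add(2, Mul(2, 6)), -2) = Mul(Add(2, 12), -2) = Mul(14, -2) = -28)
p = -4 (p = Add(-5, 1) = -4)
Function('I')(g) = -84 (Function('I')(g) = Mul(3, -28) = -84)
Mul(Function('l')(j, f), Function('I')(p)) = Mul(7, -84) = -588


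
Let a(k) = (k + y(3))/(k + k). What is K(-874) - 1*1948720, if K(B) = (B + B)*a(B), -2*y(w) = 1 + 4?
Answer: -3899193/2 ≈ -1.9496e+6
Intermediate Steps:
y(w) = -5/2 (y(w) = -(1 + 4)/2 = -1/2*5 = -5/2)
a(k) = (-5/2 + k)/(2*k) (a(k) = (k - 5/2)/(k + k) = (-5/2 + k)/((2*k)) = (-5/2 + k)*(1/(2*k)) = (-5/2 + k)/(2*k))
K(B) = -5/2 + B (K(B) = (B + B)*((-5 + 2*B)/(4*B)) = (2*B)*((-5 + 2*B)/(4*B)) = -5/2 + B)
K(-874) - 1*1948720 = (-5/2 - 874) - 1*1948720 = -1753/2 - 1948720 = -3899193/2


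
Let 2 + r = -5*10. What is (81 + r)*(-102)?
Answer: -2958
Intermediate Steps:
r = -52 (r = -2 - 5*10 = -2 - 50 = -52)
(81 + r)*(-102) = (81 - 52)*(-102) = 29*(-102) = -2958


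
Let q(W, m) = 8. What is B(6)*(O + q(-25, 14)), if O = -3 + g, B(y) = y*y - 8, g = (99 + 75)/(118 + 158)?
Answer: 3626/23 ≈ 157.65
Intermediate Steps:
g = 29/46 (g = 174/276 = 174*(1/276) = 29/46 ≈ 0.63043)
B(y) = -8 + y**2 (B(y) = y**2 - 8 = -8 + y**2)
O = -109/46 (O = -3 + 29/46 = -109/46 ≈ -2.3696)
B(6)*(O + q(-25, 14)) = (-8 + 6**2)*(-109/46 + 8) = (-8 + 36)*(259/46) = 28*(259/46) = 3626/23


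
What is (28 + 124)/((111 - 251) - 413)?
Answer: -152/553 ≈ -0.27486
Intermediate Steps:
(28 + 124)/((111 - 251) - 413) = 152/(-140 - 413) = 152/(-553) = 152*(-1/553) = -152/553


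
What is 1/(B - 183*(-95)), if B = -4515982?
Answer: -1/4498597 ≈ -2.2229e-7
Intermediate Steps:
1/(B - 183*(-95)) = 1/(-4515982 - 183*(-95)) = 1/(-4515982 + 17385) = 1/(-4498597) = -1/4498597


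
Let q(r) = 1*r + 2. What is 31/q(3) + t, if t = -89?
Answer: -414/5 ≈ -82.800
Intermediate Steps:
q(r) = 2 + r (q(r) = r + 2 = 2 + r)
31/q(3) + t = 31/(2 + 3) - 89 = 31/5 - 89 = -414/5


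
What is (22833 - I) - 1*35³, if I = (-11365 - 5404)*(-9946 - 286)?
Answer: -171600450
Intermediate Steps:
I = 171580408 (I = -16769*(-10232) = 171580408)
(22833 - I) - 1*35³ = (22833 - 1*171580408) - 1*35³ = (22833 - 171580408) - 1*42875 = -171557575 - 42875 = -171600450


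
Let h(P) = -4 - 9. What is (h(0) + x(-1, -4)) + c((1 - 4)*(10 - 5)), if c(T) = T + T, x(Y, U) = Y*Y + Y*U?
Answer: -38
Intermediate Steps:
x(Y, U) = Y² + U*Y
h(P) = -13
c(T) = 2*T
(h(0) + x(-1, -4)) + c((1 - 4)*(10 - 5)) = (-13 - (-4 - 1)) + 2*((1 - 4)*(10 - 5)) = (-13 - 1*(-5)) + 2*(-3*5) = (-13 + 5) + 2*(-15) = -8 - 30 = -38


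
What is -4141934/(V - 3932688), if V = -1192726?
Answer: 2070967/2562707 ≈ 0.80812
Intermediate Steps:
-4141934/(V - 3932688) = -4141934/(-1192726 - 3932688) = -4141934/(-5125414) = -4141934*(-1/5125414) = 2070967/2562707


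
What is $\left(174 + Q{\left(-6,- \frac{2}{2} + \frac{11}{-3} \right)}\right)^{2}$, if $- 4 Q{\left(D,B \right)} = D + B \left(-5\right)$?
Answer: $\frac{259081}{9} \approx 28787.0$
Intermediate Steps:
$Q{\left(D,B \right)} = - \frac{D}{4} + \frac{5 B}{4}$ ($Q{\left(D,B \right)} = - \frac{D + B \left(-5\right)}{4} = - \frac{D - 5 B}{4} = - \frac{D}{4} + \frac{5 B}{4}$)
$\left(174 + Q{\left(-6,- \frac{2}{2} + \frac{11}{-3} \right)}\right)^{2} = \left(174 + \left(\left(- \frac{1}{4}\right) \left(-6\right) + \frac{5 \left(- \frac{2}{2} + \frac{11}{-3}\right)}{4}\right)\right)^{2} = \left(174 + \left(\frac{3}{2} + \frac{5 \left(\left(-2\right) \frac{1}{2} + 11 \left(- \frac{1}{3}\right)\right)}{4}\right)\right)^{2} = \left(174 + \left(\frac{3}{2} + \frac{5 \left(-1 - \frac{11}{3}\right)}{4}\right)\right)^{2} = \left(174 + \left(\frac{3}{2} + \frac{5}{4} \left(- \frac{14}{3}\right)\right)\right)^{2} = \left(174 + \left(\frac{3}{2} - \frac{35}{6}\right)\right)^{2} = \left(174 - \frac{13}{3}\right)^{2} = \left(\frac{509}{3}\right)^{2} = \frac{259081}{9}$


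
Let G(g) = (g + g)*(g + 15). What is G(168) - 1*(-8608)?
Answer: 70096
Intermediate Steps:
G(g) = 2*g*(15 + g) (G(g) = (2*g)*(15 + g) = 2*g*(15 + g))
G(168) - 1*(-8608) = 2*168*(15 + 168) - 1*(-8608) = 2*168*183 + 8608 = 61488 + 8608 = 70096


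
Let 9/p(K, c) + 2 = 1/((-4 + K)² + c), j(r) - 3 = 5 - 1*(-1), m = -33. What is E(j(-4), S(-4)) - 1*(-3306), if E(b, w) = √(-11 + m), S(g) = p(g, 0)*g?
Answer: 3306 + 2*I*√11 ≈ 3306.0 + 6.6332*I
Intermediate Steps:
j(r) = 9 (j(r) = 3 + (5 - 1*(-1)) = 3 + (5 + 1) = 3 + 6 = 9)
p(K, c) = 9/(-2 + 1/(c + (-4 + K)²)) (p(K, c) = 9/(-2 + 1/((-4 + K)² + c)) = 9/(-2 + 1/(c + (-4 + K)²)))
S(g) = -9*g*(-4 + g)²/(-1 + 2*(-4 + g)²) (S(g) = (9*(-1*0 - (-4 + g)²)/(-1 + 2*0 + 2*(-4 + g)²))*g = (9*(0 - (-4 + g)²)/(-1 + 0 + 2*(-4 + g)²))*g = (9*(-(-4 + g)²)/(-1 + 2*(-4 + g)²))*g = (-9*(-4 + g)²/(-1 + 2*(-4 + g)²))*g = -9*g*(-4 + g)²/(-1 + 2*(-4 + g)²))
E(b, w) = 2*I*√11 (E(b, w) = √(-11 - 33) = √(-44) = 2*I*√11)
E(j(-4), S(-4)) - 1*(-3306) = 2*I*√11 - 1*(-3306) = 2*I*√11 + 3306 = 3306 + 2*I*√11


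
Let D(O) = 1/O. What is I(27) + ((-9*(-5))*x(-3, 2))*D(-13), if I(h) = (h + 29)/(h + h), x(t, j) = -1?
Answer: 1579/351 ≈ 4.4986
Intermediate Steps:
I(h) = (29 + h)/(2*h) (I(h) = (29 + h)/((2*h)) = (29 + h)*(1/(2*h)) = (29 + h)/(2*h))
I(27) + ((-9*(-5))*x(-3, 2))*D(-13) = (1/2)*(29 + 27)/27 + (-9*(-5)*(-1))/(-13) = (1/2)*(1/27)*56 + (45*(-1))*(-1/13) = 28/27 - 45*(-1/13) = 28/27 + 45/13 = 1579/351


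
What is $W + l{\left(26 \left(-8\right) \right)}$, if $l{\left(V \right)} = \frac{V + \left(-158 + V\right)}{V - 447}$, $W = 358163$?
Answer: $\frac{234597339}{655} \approx 3.5816 \cdot 10^{5}$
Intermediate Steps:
$l{\left(V \right)} = \frac{-158 + 2 V}{-447 + V}$
$W + l{\left(26 \left(-8\right) \right)} = 358163 + \frac{2 \left(-79 + 26 \left(-8\right)\right)}{-447 + 26 \left(-8\right)} = 358163 + \frac{2 \left(-79 - 208\right)}{-447 - 208} = 358163 + 2 \frac{1}{-655} \left(-287\right) = 358163 + 2 \left(- \frac{1}{655}\right) \left(-287\right) = 358163 + \frac{574}{655} = \frac{234597339}{655}$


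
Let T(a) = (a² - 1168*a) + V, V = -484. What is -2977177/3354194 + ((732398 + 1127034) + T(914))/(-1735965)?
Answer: -3541617012151/1940921129070 ≈ -1.8247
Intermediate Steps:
T(a) = -484 + a² - 1168*a (T(a) = (a² - 1168*a) - 484 = -484 + a² - 1168*a)
-2977177/3354194 + ((732398 + 1127034) + T(914))/(-1735965) = -2977177/3354194 + ((732398 + 1127034) + (-484 + 914² - 1168*914))/(-1735965) = -2977177*1/3354194 + (1859432 + (-484 + 835396 - 1067552))*(-1/1735965) = -2977177/3354194 + (1859432 - 232640)*(-1/1735965) = -2977177/3354194 + 1626792*(-1/1735965) = -2977177/3354194 - 542264/578655 = -3541617012151/1940921129070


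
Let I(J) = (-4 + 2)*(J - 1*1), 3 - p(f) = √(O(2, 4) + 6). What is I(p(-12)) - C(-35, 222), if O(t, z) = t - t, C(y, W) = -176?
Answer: 172 + 2*√6 ≈ 176.90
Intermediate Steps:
O(t, z) = 0
p(f) = 3 - √6 (p(f) = 3 - √(0 + 6) = 3 - √6)
I(J) = 2 - 2*J (I(J) = -2*(J - 1) = -2*(-1 + J) = 2 - 2*J)
I(p(-12)) - C(-35, 222) = (2 - 2*(3 - √6)) - 1*(-176) = (2 + (-6 + 2*√6)) + 176 = (-4 + 2*√6) + 176 = 172 + 2*√6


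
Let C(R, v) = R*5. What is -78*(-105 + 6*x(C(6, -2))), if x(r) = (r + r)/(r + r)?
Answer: 7722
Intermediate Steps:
C(R, v) = 5*R
x(r) = 1 (x(r) = (2*r)/((2*r)) = (2*r)*(1/(2*r)) = 1)
-78*(-105 + 6*x(C(6, -2))) = -78*(-105 + 6*1) = -78*(-105 + 6) = -78*(-99) = 7722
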